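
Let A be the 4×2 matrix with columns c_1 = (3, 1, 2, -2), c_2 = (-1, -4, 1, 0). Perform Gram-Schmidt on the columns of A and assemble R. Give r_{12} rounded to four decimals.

r_{12} = -1.1785

q_1 = c_1/‖c_1‖ = (3, 1, 2, -2)/4.2426 = (0.7071, 0.2357, 0.4714, -0.4714).
r_{12} = q_1·c_2 = -1.1785.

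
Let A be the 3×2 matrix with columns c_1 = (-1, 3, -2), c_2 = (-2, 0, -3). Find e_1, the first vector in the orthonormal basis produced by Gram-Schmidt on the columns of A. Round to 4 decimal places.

e_1 = c_1/‖c_1‖ = (-1, 3, -2)/3.7417 = (-0.2673, 0.8018, -0.5345).

e_1 = (-0.2673, 0.8018, -0.5345)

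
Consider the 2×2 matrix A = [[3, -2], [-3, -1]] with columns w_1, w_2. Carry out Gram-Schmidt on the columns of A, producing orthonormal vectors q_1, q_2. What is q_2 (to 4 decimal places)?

q_2 = (-0.7071, -0.7071)

w_1 = (3, -3); ‖w_1‖ = 4.2426, so q_1 = (0.7071, -0.7071).
q_1·w_2 = 0.7071·(-2) + (-0.7071)·(-1) = -0.7071.
u_2 = w_2 + 0.7071·q_1 = (-1.5000, -1.5000).
‖u_2‖ = 2.1213, so q_2 = (-0.7071, -0.7071).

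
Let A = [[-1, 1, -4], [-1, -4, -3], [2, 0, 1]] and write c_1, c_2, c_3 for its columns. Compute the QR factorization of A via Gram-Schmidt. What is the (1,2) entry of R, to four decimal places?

r_{12} = 1.2247

q_1 = c_1/‖c_1‖ = (-1, -1, 2)/2.4495 = (-0.4082, -0.4082, 0.8165).
r_{12} = q_1·c_2 = 1.2247.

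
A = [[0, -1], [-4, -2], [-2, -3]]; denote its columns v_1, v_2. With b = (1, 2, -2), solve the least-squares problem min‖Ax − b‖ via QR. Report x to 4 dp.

x = (-0.8333, 0.9048)

e_1 = v_1/‖v_1‖ = (0, -4, -2)/4.4721 = (0.0000, -0.8944, -0.4472).
r_{12} = e_1·v_2 = 3.1305.
u_2 = v_2 − 3.1305·e_1 = (-1.0000, 0.8000, -1.6000).
‖u_2‖ = 2.0494, so e_2 = (-0.4880, 0.3904, -0.7807).
Qᵀb = (-0.8944, 1.8542).
Back-substitute: x_2 = 1.8542/2.0494 = 0.9048.
x_1 = (-0.8944 − 3.1305·0.9048)/4.4721 = -0.8333.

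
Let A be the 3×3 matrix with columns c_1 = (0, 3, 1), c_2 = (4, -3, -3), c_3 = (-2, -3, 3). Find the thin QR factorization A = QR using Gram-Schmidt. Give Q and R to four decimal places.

c_1 = (0, 3, 1); ‖c_1‖ = 3.1623, so e_1 = (0.0000, 0.9487, 0.3162).
e_1·c_2 = 0.0000·4 + 0.9487·(-3) + 0.3162·(-3) = -3.7947.
u_2 = c_2 + 3.7947·e_1 = (4.0000, 0.6000, -1.8000).
‖u_2‖ = 4.4272, so e_2 = (0.9035, 0.1355, -0.4066).
e_1·c_3 = 0.0000·(-2) + 0.9487·(-3) + 0.3162·3 = -1.8974; e_2·c_3 = 0.9035·(-2) + 0.1355·(-3) + (-0.4066)·3 = -3.4333.
u_3 = c_3 + 1.8974·e_1 + 3.4333·e_2 = (1.1020, -0.7347, 2.2041).
‖u_3‖ = 2.5714, so e_3 = (0.4286, -0.2857, 0.8571).

Q = [[0.0000, 0.9035, 0.4286], [0.9487, 0.1355, -0.2857], [0.3162, -0.4066, 0.8571]], R = [[3.1623, -3.7947, -1.8974], [0.0000, 4.4272, -3.4333], [0.0000, 0.0000, 2.5714]]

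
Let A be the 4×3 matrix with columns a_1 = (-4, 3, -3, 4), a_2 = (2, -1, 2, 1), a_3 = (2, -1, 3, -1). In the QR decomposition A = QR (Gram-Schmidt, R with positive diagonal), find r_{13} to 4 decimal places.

e_1 = a_1/‖a_1‖ = (-4, 3, -3, 4)/7.0711 = (-0.5657, 0.4243, -0.4243, 0.5657).
r_{13} = e_1·a_3 = -3.3941.

r_{13} = -3.3941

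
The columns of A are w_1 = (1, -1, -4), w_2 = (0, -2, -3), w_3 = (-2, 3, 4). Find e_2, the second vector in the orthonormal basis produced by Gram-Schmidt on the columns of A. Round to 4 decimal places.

e_1 = w_1/‖w_1‖ = (1, -1, -4)/4.2426 = (0.2357, -0.2357, -0.9428).
r_{12} = e_1·w_2 = 3.2998.
u_2 = w_2 − 3.2998·e_1 = (-0.7778, -1.2222, 0.1111).
‖u_2‖ = 1.4530, so e_2 = (-0.5353, -0.8412, 0.0765).

e_2 = (-0.5353, -0.8412, 0.0765)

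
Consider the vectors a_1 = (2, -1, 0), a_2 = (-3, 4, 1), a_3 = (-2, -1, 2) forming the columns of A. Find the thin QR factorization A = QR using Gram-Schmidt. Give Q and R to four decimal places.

Q = [[0.8944, 0.4082, -0.1826], [-0.4472, 0.8165, -0.3651], [0.0000, 0.4082, 0.9129]], R = [[2.2361, -4.4721, -1.3416], [0.0000, 2.4495, -0.8165], [0.0000, 0.0000, 2.5560]]

e_1 = a_1/‖a_1‖ = (2, -1, 0)/2.2361 = (0.8944, -0.4472, 0.0000).
r_{12} = e_1·a_2 = -4.4721.
u_2 = a_2 + 4.4721·e_1 = (1.0000, 2.0000, 1.0000).
‖u_2‖ = 2.4495, so e_2 = (0.4082, 0.8165, 0.4082).
r_{13} = e_1·a_3 = -1.3416; r_{23} = e_2·a_3 = -0.8165.
u_3 = a_3 + 1.3416·e_1 + 0.8165·e_2 = (-0.4667, -0.9333, 2.3333).
‖u_3‖ = 2.5560, so e_3 = (-0.1826, -0.3651, 0.9129).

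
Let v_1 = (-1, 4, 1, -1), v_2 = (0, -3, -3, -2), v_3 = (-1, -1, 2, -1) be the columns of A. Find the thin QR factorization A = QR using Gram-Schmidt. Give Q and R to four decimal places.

e_1 = v_1/‖v_1‖ = (-1, 4, 1, -1)/4.3589 = (-0.2294, 0.9177, 0.2294, -0.2294).
r_{12} = e_1·v_2 = -2.9824.
u_2 = v_2 + 2.9824·e_1 = (-0.6842, -0.2632, -2.3158, -2.6842).
‖u_2‖ = 3.6201, so e_2 = (-0.1890, -0.0727, -0.6397, -0.7415).
r_{13} = e_1·v_3 = 0.0000; r_{23} = e_2·v_3 = -0.2762.
u_3 = v_3 − 0.0000·e_1 + 0.2762·e_2 = (-1.0522, -1.0201, 1.8233, -1.2048).
‖u_3‖ = 2.6313, so e_3 = (-0.3999, -0.3877, 0.6929, -0.4579).

Q = [[-0.2294, -0.1890, -0.3999], [0.9177, -0.0727, -0.3877], [0.2294, -0.6397, 0.6929], [-0.2294, -0.7415, -0.4579]], R = [[4.3589, -2.9824, 0.0000], [0.0000, 3.6201, -0.2762], [0.0000, 0.0000, 2.6313]]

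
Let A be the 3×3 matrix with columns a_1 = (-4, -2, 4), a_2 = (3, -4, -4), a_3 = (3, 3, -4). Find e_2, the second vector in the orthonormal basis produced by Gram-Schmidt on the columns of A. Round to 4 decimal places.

e_1 = a_1/‖a_1‖ = (-4, -2, 4)/6.0000 = (-0.6667, -0.3333, 0.6667).
r_{12} = e_1·a_2 = -3.3333.
u_2 = a_2 + 3.3333·e_1 = (0.7778, -5.1111, -1.7778).
‖u_2‖ = 5.4671, so e_2 = (0.1423, -0.9349, -0.3252).

e_2 = (0.1423, -0.9349, -0.3252)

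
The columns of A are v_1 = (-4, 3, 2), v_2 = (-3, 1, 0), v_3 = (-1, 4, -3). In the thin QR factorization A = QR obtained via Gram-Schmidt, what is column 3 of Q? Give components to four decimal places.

v_1 = (-4, 3, 2); ‖v_1‖ = 5.3852, so e_1 = (-0.7428, 0.5571, 0.3714).
e_1·v_2 = (-0.7428)·(-3) + 0.5571·1 + 0.3714·0 = 2.7854.
u_2 = v_2 − 2.7854·e_1 = (-0.9310, -0.5517, -1.0345).
‖u_2‖ = 1.4971, so e_2 = (-0.6219, -0.3685, -0.6910).
e_1·v_3 = (-0.7428)·(-1) + 0.5571·4 + 0.3714·(-3) = 1.8570; e_2·v_3 = (-0.6219)·(-1) + (-0.3685)·4 + (-0.6910)·(-3) = 1.2207.
u_3 = v_3 − 1.8570·e_1 − 1.2207·e_2 = (1.1385, 3.4154, -2.8462).
‖u_3‖ = 4.5893, so e_3 = (0.2481, 0.7442, -0.6202).

e_3 = (0.2481, 0.7442, -0.6202)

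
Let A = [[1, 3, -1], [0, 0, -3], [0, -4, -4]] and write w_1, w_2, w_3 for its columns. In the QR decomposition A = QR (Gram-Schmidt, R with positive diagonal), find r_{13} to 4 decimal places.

r_{13} = -1.0000

w_1 = (1, 0, 0); ‖w_1‖ = 1.0000, so q_1 = (1.0000, 0.0000, 0.0000).
r_{13} = q_1·w_3 = -1.0000.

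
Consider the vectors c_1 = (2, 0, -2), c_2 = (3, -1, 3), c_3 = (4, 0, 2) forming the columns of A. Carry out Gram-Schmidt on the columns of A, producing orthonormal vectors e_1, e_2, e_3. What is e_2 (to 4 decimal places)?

c_1 = (2, 0, -2); ‖c_1‖ = 2.8284, so e_1 = (0.7071, 0.0000, -0.7071).
e_1·c_2 = 0.7071·3 + 0.0000·(-1) + (-0.7071)·3 = 0.0000.
u_2 = c_2 + 0.0000·e_1 = (3.0000, -1.0000, 3.0000).
‖u_2‖ = 4.3589, so e_2 = (0.6882, -0.2294, 0.6882).

e_2 = (0.6882, -0.2294, 0.6882)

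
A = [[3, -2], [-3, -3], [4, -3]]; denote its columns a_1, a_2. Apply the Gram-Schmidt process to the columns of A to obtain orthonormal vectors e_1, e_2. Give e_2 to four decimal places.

e_1 = a_1/‖a_1‖ = (3, -3, 4)/5.8310 = (0.5145, -0.5145, 0.6860).
r_{12} = e_1·a_2 = -1.5435.
u_2 = a_2 + 1.5435·e_1 = (-1.2059, -3.7941, -1.9412).
‖u_2‖ = 4.4292, so e_2 = (-0.2723, -0.8566, -0.4383).

e_2 = (-0.2723, -0.8566, -0.4383)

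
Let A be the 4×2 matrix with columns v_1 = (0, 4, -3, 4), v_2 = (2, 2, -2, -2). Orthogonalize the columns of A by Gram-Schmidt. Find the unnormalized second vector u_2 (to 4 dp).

v_1 = (0, 4, -3, 4); ‖v_1‖ = 6.4031, so q_1 = (0.0000, 0.6247, -0.4685, 0.6247).
q_1·v_2 = 0.0000·2 + 0.6247·2 + (-0.4685)·(-2) + 0.6247·(-2) = 0.9370.
u_2 = v_2 − 0.9370·q_1 = (2.0000, 1.4146, -1.5610, -2.5854).

u_2 = (2.0000, 1.4146, -1.5610, -2.5854)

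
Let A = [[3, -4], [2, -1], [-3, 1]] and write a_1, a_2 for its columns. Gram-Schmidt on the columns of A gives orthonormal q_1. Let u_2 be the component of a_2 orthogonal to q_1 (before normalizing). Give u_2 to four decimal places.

u_2 = (-1.6818, 0.5455, -1.3182)

q_1 = a_1/‖a_1‖ = (3, 2, -3)/4.6904 = (0.6396, 0.4264, -0.6396).
r_{12} = q_1·a_2 = -3.6244.
u_2 = a_2 + 3.6244·q_1 = (-1.6818, 0.5455, -1.3182).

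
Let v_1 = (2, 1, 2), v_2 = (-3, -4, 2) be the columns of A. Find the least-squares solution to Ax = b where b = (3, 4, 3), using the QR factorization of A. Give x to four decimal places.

x = (1.5556, -0.3333)

e_1 = v_1/‖v_1‖ = (2, 1, 2)/3.0000 = (0.6667, 0.3333, 0.6667).
r_{12} = e_1·v_2 = -2.0000.
u_2 = v_2 + 2.0000·e_1 = (-1.6667, -3.3333, 3.3333).
‖u_2‖ = 5.0000, so e_2 = (-0.3333, -0.6667, 0.6667).
Qᵀb = (5.3333, -1.6667).
Back-substitute: x_2 = -1.6667/5.0000 = -0.3333.
x_1 = (5.3333 + 2.0000·(-0.3333))/3.0000 = 1.5556.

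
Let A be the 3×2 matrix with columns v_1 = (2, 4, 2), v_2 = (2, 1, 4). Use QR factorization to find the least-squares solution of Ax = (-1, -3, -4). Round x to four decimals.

x = (-0.5081, -0.6129)

v_1 = (2, 4, 2); ‖v_1‖ = 4.8990, so q_1 = (0.4082, 0.8165, 0.4082).
q_1·v_2 = 0.4082·2 + 0.8165·1 + 0.4082·4 = 3.2660.
u_2 = v_2 − 3.2660·q_1 = (0.6667, -1.6667, 2.6667).
‖u_2‖ = 3.2146, so q_2 = (0.2074, -0.5185, 0.8296).
Qᵀb = (-4.4907, -1.9702).
Back-substitute: x_2 = -1.9702/3.2146 = -0.6129.
x_1 = (-4.4907 − 3.2660·(-0.6129))/4.8990 = -0.5081.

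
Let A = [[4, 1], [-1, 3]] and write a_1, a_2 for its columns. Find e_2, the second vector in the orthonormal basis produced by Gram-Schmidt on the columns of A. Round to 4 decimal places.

a_1 = (4, -1); ‖a_1‖ = 4.1231, so e_1 = (0.9701, -0.2425).
e_1·a_2 = 0.9701·1 + (-0.2425)·3 = 0.2425.
u_2 = a_2 − 0.2425·e_1 = (0.7647, 3.0588).
‖u_2‖ = 3.1530, so e_2 = (0.2425, 0.9701).

e_2 = (0.2425, 0.9701)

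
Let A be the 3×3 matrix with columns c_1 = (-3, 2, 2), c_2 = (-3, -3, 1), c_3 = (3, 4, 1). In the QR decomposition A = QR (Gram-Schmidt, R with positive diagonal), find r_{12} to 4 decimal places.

c_1 = (-3, 2, 2); ‖c_1‖ = 4.1231, so q_1 = (-0.7276, 0.4851, 0.4851).
r_{12} = q_1·c_2 = 1.2127.

r_{12} = 1.2127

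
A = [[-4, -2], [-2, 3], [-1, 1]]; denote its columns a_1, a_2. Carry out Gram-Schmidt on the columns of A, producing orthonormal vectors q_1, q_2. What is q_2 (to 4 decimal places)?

q_2 = (-0.4844, 0.8286, 0.2805)

q_1 = a_1/‖a_1‖ = (-4, -2, -1)/4.5826 = (-0.8729, -0.4364, -0.2182).
r_{12} = q_1·a_2 = 0.2182.
u_2 = a_2 − 0.2182·q_1 = (-1.8095, 3.0952, 1.0476).
‖u_2‖ = 3.7353, so q_2 = (-0.4844, 0.8286, 0.2805).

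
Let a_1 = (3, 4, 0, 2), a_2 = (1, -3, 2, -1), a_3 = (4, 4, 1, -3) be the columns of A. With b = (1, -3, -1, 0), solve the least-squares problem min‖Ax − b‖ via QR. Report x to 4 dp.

x = (0.0354, 0.5202, -0.1957)

a_1 = (3, 4, 0, 2); ‖a_1‖ = 5.3852, so q_1 = (0.5571, 0.7428, 0.0000, 0.3714).
q_1·a_2 = 0.5571·1 + 0.7428·(-3) + 0.0000·2 + 0.3714·(-1) = -2.0426.
u_2 = a_2 + 2.0426·q_1 = (2.1379, -1.4828, 2.0000, -0.2414).
‖u_2‖ = 3.2905, so q_2 = (0.6497, -0.4506, 0.6078, -0.0734).
q_1·a_3 = 0.5571·4 + 0.7428·4 + 0.0000·1 + 0.3714·(-3) = 4.0853; q_2·a_3 = 0.6497·4 + (-0.4506)·4 + 0.6078·1 + (-0.0734)·(-3) = 1.6243.
u_3 = a_3 − 4.0853·q_1 − 1.6243·q_2 = (0.6688, 1.6975, 0.0127, -4.3981).
‖u_3‖ = 4.7615, so q_3 = (0.1405, 0.3565, 0.0027, -0.9237).
Qᵀb = (-1.6713, 1.3938, -0.9317).
Back-substitute: x_3 = -0.9317/4.7615 = -0.1957.
x_2 = (1.3938 − 1.6243·(-0.1957))/3.2905 = 0.5202.
x_1 = (-1.6713 + 2.0426·0.5202 − 4.0853·(-0.1957))/5.3852 = 0.0354.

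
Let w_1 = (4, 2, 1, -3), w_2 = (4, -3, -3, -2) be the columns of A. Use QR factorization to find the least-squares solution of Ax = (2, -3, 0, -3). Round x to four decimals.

x = (0.1226, 0.5633)

w_1 = (4, 2, 1, -3); ‖w_1‖ = 5.4772, so e_1 = (0.7303, 0.3651, 0.1826, -0.5477).
e_1·w_2 = 0.7303·4 + 0.3651·(-3) + 0.1826·(-3) + (-0.5477)·(-2) = 2.3735.
u_2 = w_2 − 2.3735·e_1 = (2.2667, -3.8667, -3.4333, -0.7000).
‖u_2‖ = 5.6892, so e_2 = (0.3984, -0.6797, -0.6035, -0.1230).
Qᵀb = (2.0083, 3.2049).
Back-substitute: x_2 = 3.2049/5.6892 = 0.5633.
x_1 = (2.0083 − 2.3735·0.5633)/5.4772 = 0.1226.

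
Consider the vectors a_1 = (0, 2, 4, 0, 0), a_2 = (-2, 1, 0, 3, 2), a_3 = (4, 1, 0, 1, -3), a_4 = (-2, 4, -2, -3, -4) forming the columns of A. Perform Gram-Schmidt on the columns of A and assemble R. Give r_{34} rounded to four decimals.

r_{34} = -0.0344

a_1 = (0, 2, 4, 0, 0); ‖a_1‖ = 4.4721, so e_1 = (0.0000, 0.4472, 0.8944, 0.0000, 0.0000).
e_1·a_2 = 0.0000·(-2) + 0.4472·1 + 0.8944·0 + 0.0000·3 + 0.0000·2 = 0.4472.
u_2 = a_2 − 0.4472·e_1 = (-2.0000, 0.8000, -0.4000, 3.0000, 2.0000).
‖u_2‖ = 4.2190, so e_2 = (-0.4740, 0.1896, -0.0948, 0.7111, 0.4740).
e_1·a_3 = 0.0000·4 + 0.4472·1 + 0.8944·0 + 0.0000·1 + 0.0000·(-3) = 0.4472; e_2·a_3 = (-0.4740)·4 + 0.1896·1 + (-0.0948)·0 + 0.7111·1 + 0.4740·(-3) = -2.4176.
u_3 = a_3 − 0.4472·e_1 + 2.4176·e_2 = (2.8539, 1.2584, -0.6292, 2.7191, -1.8539).
‖u_3‖ = 4.5777, so e_3 = (0.6234, 0.2749, -0.1375, 0.5940, -0.4050).
r_{34} = e_3·a_4 = -0.0344.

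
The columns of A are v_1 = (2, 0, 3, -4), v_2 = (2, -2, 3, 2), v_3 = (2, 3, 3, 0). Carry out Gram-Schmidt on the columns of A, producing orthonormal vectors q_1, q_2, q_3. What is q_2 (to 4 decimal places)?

v_1 = (2, 0, 3, -4); ‖v_1‖ = 5.3852, so q_1 = (0.3714, 0.0000, 0.5571, -0.7428).
q_1·v_2 = 0.3714·2 + 0.0000·(-2) + 0.5571·3 + (-0.7428)·2 = 0.9285.
u_2 = v_2 − 0.9285·q_1 = (1.6552, -2.0000, 2.4828, 2.6897).
‖u_2‖ = 4.4875, so q_2 = (0.3688, -0.4457, 0.5533, 0.5994).

q_2 = (0.3688, -0.4457, 0.5533, 0.5994)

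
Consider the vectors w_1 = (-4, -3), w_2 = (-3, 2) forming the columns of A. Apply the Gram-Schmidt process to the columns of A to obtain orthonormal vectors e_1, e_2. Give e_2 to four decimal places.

w_1 = (-4, -3); ‖w_1‖ = 5.0000, so e_1 = (-0.8000, -0.6000).
e_1·w_2 = (-0.8000)·(-3) + (-0.6000)·2 = 1.2000.
u_2 = w_2 − 1.2000·e_1 = (-2.0400, 2.7200).
‖u_2‖ = 3.4000, so e_2 = (-0.6000, 0.8000).

e_2 = (-0.6000, 0.8000)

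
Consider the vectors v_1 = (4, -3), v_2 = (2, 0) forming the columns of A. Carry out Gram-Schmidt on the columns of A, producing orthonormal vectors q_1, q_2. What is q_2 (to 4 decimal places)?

v_1 = (4, -3); ‖v_1‖ = 5.0000, so q_1 = (0.8000, -0.6000).
q_1·v_2 = 0.8000·2 + (-0.6000)·0 = 1.6000.
u_2 = v_2 − 1.6000·q_1 = (0.7200, 0.9600).
‖u_2‖ = 1.2000, so q_2 = (0.6000, 0.8000).

q_2 = (0.6000, 0.8000)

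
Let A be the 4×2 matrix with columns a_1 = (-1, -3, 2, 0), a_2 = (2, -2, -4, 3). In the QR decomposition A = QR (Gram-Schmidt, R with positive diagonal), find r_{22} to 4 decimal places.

r_{22} = 5.6442

a_1 = (-1, -3, 2, 0); ‖a_1‖ = 3.7417, so e_1 = (-0.2673, -0.8018, 0.5345, 0.0000).
e_1·a_2 = (-0.2673)·2 + (-0.8018)·(-2) + 0.5345·(-4) + 0.0000·3 = -1.0690.
u_2 = a_2 + 1.0690·e_1 = (1.7143, -2.8571, -3.4286, 3.0000).
r_{22} = ‖u_2‖ = 5.6442.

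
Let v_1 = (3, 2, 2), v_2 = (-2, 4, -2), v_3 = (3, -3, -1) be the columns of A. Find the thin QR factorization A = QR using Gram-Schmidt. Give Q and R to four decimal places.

Q = [[0.7276, -0.3379, 0.5970], [0.4851, 0.8688, -0.0995], [0.4851, -0.3620, -0.7960]], R = [[4.1231, -0.4851, 0.2425], [0.0000, 4.8749, -3.2580], [0.0000, 0.0000, 2.8856]]

v_1 = (3, 2, 2); ‖v_1‖ = 4.1231, so e_1 = (0.7276, 0.4851, 0.4851).
e_1·v_2 = 0.7276·(-2) + 0.4851·4 + 0.4851·(-2) = -0.4851.
u_2 = v_2 + 0.4851·e_1 = (-1.6471, 4.2353, -1.7647).
‖u_2‖ = 4.8749, so e_2 = (-0.3379, 0.8688, -0.3620).
e_1·v_3 = 0.7276·3 + 0.4851·(-3) + 0.4851·(-1) = 0.2425; e_2·v_3 = (-0.3379)·3 + 0.8688·(-3) + (-0.3620)·(-1) = -3.2580.
u_3 = v_3 − 0.2425·e_1 + 3.2580·e_2 = (1.7228, -0.2871, -2.2970).
‖u_3‖ = 2.8856, so e_3 = (0.5970, -0.0995, -0.7960).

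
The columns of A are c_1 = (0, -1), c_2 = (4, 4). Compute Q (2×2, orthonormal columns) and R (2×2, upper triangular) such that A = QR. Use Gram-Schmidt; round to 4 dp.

q_1 = c_1/‖c_1‖ = (0, -1)/1.0000 = (0.0000, -1.0000).
r_{12} = q_1·c_2 = -4.0000.
u_2 = c_2 + 4.0000·q_1 = (4.0000, 0.0000).
‖u_2‖ = 4.0000, so q_2 = (1.0000, 0.0000).

Q = [[0.0000, 1.0000], [-1.0000, 0.0000]], R = [[1.0000, -4.0000], [0.0000, 4.0000]]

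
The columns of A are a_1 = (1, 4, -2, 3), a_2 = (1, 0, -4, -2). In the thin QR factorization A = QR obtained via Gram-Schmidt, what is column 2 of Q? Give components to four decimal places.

q_2 = (0.1978, -0.0879, -0.8352, -0.5055)

q_1 = a_1/‖a_1‖ = (1, 4, -2, 3)/5.4772 = (0.1826, 0.7303, -0.3651, 0.5477).
r_{12} = q_1·a_2 = 0.5477.
u_2 = a_2 − 0.5477·q_1 = (0.9000, -0.4000, -3.8000, -2.3000).
‖u_2‖ = 4.5497, so q_2 = (0.1978, -0.0879, -0.8352, -0.5055).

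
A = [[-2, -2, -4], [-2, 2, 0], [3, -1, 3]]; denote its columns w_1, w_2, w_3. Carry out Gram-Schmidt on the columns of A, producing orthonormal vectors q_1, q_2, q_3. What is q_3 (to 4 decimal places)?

w_1 = (-2, -2, 3); ‖w_1‖ = 4.1231, so q_1 = (-0.4851, -0.4851, 0.7276).
q_1·w_2 = (-0.4851)·(-2) + (-0.4851)·2 + 0.7276·(-1) = -0.7276.
u_2 = w_2 + 0.7276·q_1 = (-2.3529, 1.6471, -0.4706).
‖u_2‖ = 2.9104, so q_2 = (-0.8085, 0.5659, -0.1617).
q_1·w_3 = (-0.4851)·(-4) + (-0.4851)·0 + 0.7276·3 = 4.1231; q_2·w_3 = (-0.8085)·(-4) + 0.5659·0 + (-0.1617)·3 = 2.7487.
u_3 = w_3 − 4.1231·q_1 − 2.7487·q_2 = (0.2222, 0.4444, 0.4444).
‖u_3‖ = 0.6667, so q_3 = (0.3333, 0.6667, 0.6667).

q_3 = (0.3333, 0.6667, 0.6667)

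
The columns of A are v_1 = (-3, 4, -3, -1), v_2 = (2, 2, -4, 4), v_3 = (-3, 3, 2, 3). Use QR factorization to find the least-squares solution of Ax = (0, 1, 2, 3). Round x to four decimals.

v_1 = (-3, 4, -3, -1); ‖v_1‖ = 5.9161, so q_1 = (-0.5071, 0.6761, -0.5071, -0.1690).
q_1·v_2 = (-0.5071)·2 + 0.6761·2 + (-0.5071)·(-4) + (-0.1690)·4 = 1.6903.
u_2 = v_2 − 1.6903·q_1 = (2.8571, 0.8571, -3.1429, 4.2857).
‖u_2‖ = 6.0945, so q_2 = (0.4688, 0.1406, -0.5157, 0.7032).
q_1·v_3 = (-0.5071)·(-3) + 0.6761·3 + (-0.5071)·2 + (-0.1690)·3 = 2.0284; q_2·v_3 = 0.4688·(-3) + 0.1406·3 + (-0.5157)·2 + 0.7032·3 = 0.0938.
u_3 = v_3 − 2.0284·q_1 − 0.0938·q_2 = (-2.0154, 1.6154, 3.0769, 3.2769).
‖u_3‖ = 5.1843, so q_3 = (-0.3887, 0.3116, 0.5935, 0.6321).
Qᵀb = (-0.8452, 1.2189, 3.3949).
Back-substitute: x_3 = 3.3949/5.1843 = 0.6548.
x_2 = (1.2189 − 0.0938·0.6548)/6.0945 = 0.1899.
x_1 = (-0.8452 − 1.6903·0.1899 − 2.0284·0.6548)/5.9161 = -0.4216.

x = (-0.4216, 0.1899, 0.6548)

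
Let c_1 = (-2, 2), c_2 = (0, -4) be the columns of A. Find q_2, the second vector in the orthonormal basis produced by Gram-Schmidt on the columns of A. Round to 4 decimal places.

q_2 = (-0.7071, -0.7071)

q_1 = c_1/‖c_1‖ = (-2, 2)/2.8284 = (-0.7071, 0.7071).
r_{12} = q_1·c_2 = -2.8284.
u_2 = c_2 + 2.8284·q_1 = (-2.0000, -2.0000).
‖u_2‖ = 2.8284, so q_2 = (-0.7071, -0.7071).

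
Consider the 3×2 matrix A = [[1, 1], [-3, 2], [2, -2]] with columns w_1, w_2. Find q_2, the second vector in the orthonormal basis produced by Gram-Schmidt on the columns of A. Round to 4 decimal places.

q_2 = (0.9163, 0.0398, -0.3984)

w_1 = (1, -3, 2); ‖w_1‖ = 3.7417, so q_1 = (0.2673, -0.8018, 0.5345).
q_1·w_2 = 0.2673·1 + (-0.8018)·2 + 0.5345·(-2) = -2.4054.
u_2 = w_2 + 2.4054·q_1 = (1.6429, 0.0714, -0.7143).
‖u_2‖ = 1.7928, so q_2 = (0.9163, 0.0398, -0.3984).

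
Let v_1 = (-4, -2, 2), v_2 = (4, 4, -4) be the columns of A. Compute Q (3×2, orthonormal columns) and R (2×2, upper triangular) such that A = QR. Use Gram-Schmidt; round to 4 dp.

v_1 = (-4, -2, 2); ‖v_1‖ = 4.8990, so q_1 = (-0.8165, -0.4082, 0.4082).
q_1·v_2 = (-0.8165)·4 + (-0.4082)·4 + 0.4082·(-4) = -6.5320.
u_2 = v_2 + 6.5320·q_1 = (-1.3333, 1.3333, -1.3333).
‖u_2‖ = 2.3094, so q_2 = (-0.5774, 0.5774, -0.5774).

Q = [[-0.8165, -0.5774], [-0.4082, 0.5774], [0.4082, -0.5774]], R = [[4.8990, -6.5320], [0.0000, 2.3094]]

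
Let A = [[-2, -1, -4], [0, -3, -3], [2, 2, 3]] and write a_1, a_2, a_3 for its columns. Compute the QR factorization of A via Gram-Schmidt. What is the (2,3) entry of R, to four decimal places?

r_{23} = 2.7578

a_1 = (-2, 0, 2); ‖a_1‖ = 2.8284, so e_1 = (-0.7071, 0.0000, 0.7071).
e_1·a_2 = (-0.7071)·(-1) + 0.0000·(-3) + 0.7071·2 = 2.1213.
u_2 = a_2 − 2.1213·e_1 = (0.5000, -3.0000, 0.5000).
‖u_2‖ = 3.0822, so e_2 = (0.1622, -0.9733, 0.1622).
r_{23} = e_2·a_3 = 2.7578.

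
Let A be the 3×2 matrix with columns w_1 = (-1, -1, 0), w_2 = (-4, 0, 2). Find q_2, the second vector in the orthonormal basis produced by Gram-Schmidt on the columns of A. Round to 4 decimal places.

q_1 = w_1/‖w_1‖ = (-1, -1, 0)/1.4142 = (-0.7071, -0.7071, 0.0000).
r_{12} = q_1·w_2 = 2.8284.
u_2 = w_2 − 2.8284·q_1 = (-2.0000, 2.0000, 2.0000).
‖u_2‖ = 3.4641, so q_2 = (-0.5774, 0.5774, 0.5774).

q_2 = (-0.5774, 0.5774, 0.5774)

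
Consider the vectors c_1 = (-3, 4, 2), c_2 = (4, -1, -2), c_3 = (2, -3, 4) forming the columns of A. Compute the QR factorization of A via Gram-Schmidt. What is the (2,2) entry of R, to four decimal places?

r_{22} = 2.6846

c_1 = (-3, 4, 2); ‖c_1‖ = 5.3852, so q_1 = (-0.5571, 0.7428, 0.3714).
q_1·c_2 = (-0.5571)·4 + 0.7428·(-1) + 0.3714·(-2) = -3.7139.
u_2 = c_2 + 3.7139·q_1 = (1.9310, 1.7586, -0.6207).
r_{22} = ‖u_2‖ = 2.6846.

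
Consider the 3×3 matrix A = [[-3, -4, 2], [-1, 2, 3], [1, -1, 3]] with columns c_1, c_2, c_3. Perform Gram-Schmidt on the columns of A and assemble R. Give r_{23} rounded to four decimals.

c_1 = (-3, -1, 1); ‖c_1‖ = 3.3166, so e_1 = (-0.9045, -0.3015, 0.3015).
e_1·c_2 = (-0.9045)·(-4) + (-0.3015)·2 + 0.3015·(-1) = 2.7136.
u_2 = c_2 − 2.7136·e_1 = (-1.5455, 2.8182, -1.8182).
‖u_2‖ = 3.6927, so e_2 = (-0.4185, 0.7632, -0.4924).
r_{23} = e_2·c_3 = -0.0246.

r_{23} = -0.0246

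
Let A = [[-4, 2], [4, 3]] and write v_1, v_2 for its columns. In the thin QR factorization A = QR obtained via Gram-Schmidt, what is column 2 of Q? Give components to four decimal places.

q_2 = (0.7071, 0.7071)

v_1 = (-4, 4); ‖v_1‖ = 5.6569, so q_1 = (-0.7071, 0.7071).
q_1·v_2 = (-0.7071)·2 + 0.7071·3 = 0.7071.
u_2 = v_2 − 0.7071·q_1 = (2.5000, 2.5000).
‖u_2‖ = 3.5355, so q_2 = (0.7071, 0.7071).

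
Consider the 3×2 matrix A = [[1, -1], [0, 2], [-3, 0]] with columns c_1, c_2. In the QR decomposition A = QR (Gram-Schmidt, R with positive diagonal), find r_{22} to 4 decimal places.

r_{22} = 2.2136

q_1 = c_1/‖c_1‖ = (1, 0, -3)/3.1623 = (0.3162, 0.0000, -0.9487).
r_{12} = q_1·c_2 = -0.3162.
u_2 = c_2 + 0.3162·q_1 = (-0.9000, 2.0000, -0.3000).
r_{22} = ‖u_2‖ = 2.2136.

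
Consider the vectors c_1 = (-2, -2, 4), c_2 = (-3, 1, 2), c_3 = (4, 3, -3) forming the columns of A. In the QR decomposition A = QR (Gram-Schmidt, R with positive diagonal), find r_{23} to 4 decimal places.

r_{23} = -0.7071

c_1 = (-2, -2, 4); ‖c_1‖ = 4.8990, so e_1 = (-0.4082, -0.4082, 0.8165).
e_1·c_2 = (-0.4082)·(-3) + (-0.4082)·1 + 0.8165·2 = 2.4495.
u_2 = c_2 − 2.4495·e_1 = (-2.0000, 2.0000, 0.0000).
‖u_2‖ = 2.8284, so e_2 = (-0.7071, 0.7071, 0.0000).
r_{23} = e_2·c_3 = -0.7071.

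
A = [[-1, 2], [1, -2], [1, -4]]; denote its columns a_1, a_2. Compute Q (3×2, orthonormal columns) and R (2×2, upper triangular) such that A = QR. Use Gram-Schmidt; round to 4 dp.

a_1 = (-1, 1, 1); ‖a_1‖ = 1.7321, so q_1 = (-0.5774, 0.5774, 0.5774).
q_1·a_2 = (-0.5774)·2 + 0.5774·(-2) + 0.5774·(-4) = -4.6188.
u_2 = a_2 + 4.6188·q_1 = (-0.6667, 0.6667, -1.3333).
‖u_2‖ = 1.6330, so q_2 = (-0.4082, 0.4082, -0.8165).

Q = [[-0.5774, -0.4082], [0.5774, 0.4082], [0.5774, -0.8165]], R = [[1.7321, -4.6188], [0.0000, 1.6330]]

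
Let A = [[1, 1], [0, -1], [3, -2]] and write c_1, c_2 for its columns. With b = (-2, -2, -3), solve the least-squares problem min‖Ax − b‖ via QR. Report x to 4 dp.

e_1 = c_1/‖c_1‖ = (1, 0, 3)/3.1623 = (0.3162, 0.0000, 0.9487).
r_{12} = e_1·c_2 = -1.5811.
u_2 = c_2 + 1.5811·e_1 = (1.5000, -1.0000, -0.5000).
‖u_2‖ = 1.8708, so e_2 = (0.8018, -0.5345, -0.2673).
Qᵀb = (-3.4785, 0.2673).
Back-substitute: x_2 = 0.2673/1.8708 = 0.1429.
x_1 = (-3.4785 + 1.5811·0.1429)/3.1623 = -1.0286.

x = (-1.0286, 0.1429)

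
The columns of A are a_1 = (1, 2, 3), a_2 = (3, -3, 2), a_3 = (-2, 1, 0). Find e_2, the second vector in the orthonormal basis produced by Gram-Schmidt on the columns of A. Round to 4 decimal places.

e_2 = (0.6028, -0.7419, 0.2937)

e_1 = a_1/‖a_1‖ = (1, 2, 3)/3.7417 = (0.2673, 0.5345, 0.8018).
r_{12} = e_1·a_2 = 0.8018.
u_2 = a_2 − 0.8018·e_1 = (2.7857, -3.4286, 1.3571).
‖u_2‖ = 4.6214, so e_2 = (0.6028, -0.7419, 0.2937).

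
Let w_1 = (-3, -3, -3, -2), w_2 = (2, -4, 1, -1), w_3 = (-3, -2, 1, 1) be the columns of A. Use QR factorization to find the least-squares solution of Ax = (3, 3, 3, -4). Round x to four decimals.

x = (-0.3737, 0.2072, -0.8452)

w_1 = (-3, -3, -3, -2); ‖w_1‖ = 5.5678, so e_1 = (-0.5388, -0.5388, -0.5388, -0.3592).
e_1·w_2 = (-0.5388)·2 + (-0.5388)·(-4) + (-0.5388)·1 + (-0.3592)·(-1) = 0.8980.
u_2 = w_2 − 0.8980·e_1 = (2.4839, -3.5161, 1.4839, -0.6774).
‖u_2‖ = 4.6036, so e_2 = (0.5395, -0.7638, 0.3223, -0.1471).
e_1·w_3 = (-0.5388)·(-3) + (-0.5388)·(-2) + (-0.5388)·1 + (-0.3592)·1 = 1.7961; e_2·w_3 = 0.5395·(-3) + (-0.7638)·(-2) + 0.3223·1 + (-0.1471)·1 = 0.0841.
u_3 = w_3 − 1.7961·e_1 − 0.0841·e_2 = (-2.0776, -0.9680, 1.9406, 1.6575).
‖u_3‖ = 3.4303, so e_3 = (-0.6057, -0.2822, 0.5657, 0.4832).
Qᵀb = (-3.4125, 0.8829, -2.8992).
Back-substitute: x_3 = -2.8992/3.4303 = -0.8452.
x_2 = (0.8829 − 0.0841·(-0.8452))/4.6036 = 0.2072.
x_1 = (-3.4125 − 0.8980·0.2072 − 1.7961·(-0.8452))/5.5678 = -0.3737.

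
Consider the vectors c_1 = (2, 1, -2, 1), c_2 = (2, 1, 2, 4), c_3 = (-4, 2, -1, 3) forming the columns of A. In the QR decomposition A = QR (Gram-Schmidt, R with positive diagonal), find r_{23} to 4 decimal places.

c_1 = (2, 1, -2, 1); ‖c_1‖ = 3.1623, so e_1 = (0.6325, 0.3162, -0.6325, 0.3162).
e_1·c_2 = 0.6325·2 + 0.3162·1 + (-0.6325)·2 + 0.3162·4 = 1.5811.
u_2 = c_2 − 1.5811·e_1 = (1.0000, 0.5000, 3.0000, 3.5000).
‖u_2‖ = 4.7434, so e_2 = (0.2108, 0.1054, 0.6325, 0.7379).
r_{23} = e_2·c_3 = 0.9487.

r_{23} = 0.9487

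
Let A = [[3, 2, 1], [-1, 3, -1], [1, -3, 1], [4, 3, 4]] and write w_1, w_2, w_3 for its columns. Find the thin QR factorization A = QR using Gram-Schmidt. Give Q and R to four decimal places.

Q = [[0.5774, 0.1316, -0.8058], [-0.1925, 0.6799, -0.0269], [0.1925, -0.6799, 0.0269], [0.7698, 0.2412, 0.5909]], R = [[5.1962, 2.3094, 4.0415], [0.0000, 5.0662, -0.2632], [0.0000, 0.0000, 1.6116]]

e_1 = w_1/‖w_1‖ = (3, -1, 1, 4)/5.1962 = (0.5774, -0.1925, 0.1925, 0.7698).
r_{12} = e_1·w_2 = 2.3094.
u_2 = w_2 − 2.3094·e_1 = (0.6667, 3.4444, -3.4444, 1.2222).
‖u_2‖ = 5.0662, so e_2 = (0.1316, 0.6799, -0.6799, 0.2412).
r_{13} = e_1·w_3 = 4.0415; r_{23} = e_2·w_3 = -0.2632.
u_3 = w_3 − 4.0415·e_1 + 0.2632·e_2 = (-1.2987, -0.0433, 0.0433, 0.9524).
‖u_3‖ = 1.6116, so e_3 = (-0.8058, -0.0269, 0.0269, 0.5909).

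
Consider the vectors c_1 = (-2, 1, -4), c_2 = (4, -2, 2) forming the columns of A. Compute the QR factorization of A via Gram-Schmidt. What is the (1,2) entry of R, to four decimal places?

c_1 = (-2, 1, -4); ‖c_1‖ = 4.5826, so q_1 = (-0.4364, 0.2182, -0.8729).
r_{12} = q_1·c_2 = -3.9279.

r_{12} = -3.9279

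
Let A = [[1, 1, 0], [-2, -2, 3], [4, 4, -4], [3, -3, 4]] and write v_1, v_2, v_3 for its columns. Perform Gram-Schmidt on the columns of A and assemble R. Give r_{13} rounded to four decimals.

r_{13} = -1.8257

q_1 = v_1/‖v_1‖ = (1, -2, 4, 3)/5.4772 = (0.1826, -0.3651, 0.7303, 0.5477).
r_{13} = q_1·v_3 = -1.8257.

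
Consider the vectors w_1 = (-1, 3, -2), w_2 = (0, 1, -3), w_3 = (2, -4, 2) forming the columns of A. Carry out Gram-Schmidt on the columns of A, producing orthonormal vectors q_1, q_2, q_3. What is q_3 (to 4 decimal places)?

q_3 = (0.9113, 0.3906, 0.1302)

w_1 = (-1, 3, -2); ‖w_1‖ = 3.7417, so q_1 = (-0.2673, 0.8018, -0.5345).
q_1·w_2 = (-0.2673)·0 + 0.8018·1 + (-0.5345)·(-3) = 2.4054.
u_2 = w_2 − 2.4054·q_1 = (0.6429, -0.9286, -1.7143).
‖u_2‖ = 2.0529, so q_2 = (0.3132, -0.4523, -0.8351).
q_1·w_3 = (-0.2673)·2 + 0.8018·(-4) + (-0.5345)·2 = -4.8107; q_2·w_3 = 0.3132·2 + (-0.4523)·(-4) + (-0.8351)·2 = 0.7655.
u_3 = w_3 + 4.8107·q_1 − 0.7655·q_2 = (0.4746, 0.2034, 0.0678).
‖u_3‖ = 0.5208, so q_3 = (0.9113, 0.3906, 0.1302).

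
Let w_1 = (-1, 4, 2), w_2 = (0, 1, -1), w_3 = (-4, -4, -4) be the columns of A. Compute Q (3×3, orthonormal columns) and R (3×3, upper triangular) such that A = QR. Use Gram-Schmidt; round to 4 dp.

Q = [[-0.2182, 0.0708, -0.9733], [0.8729, 0.4602, -0.1622], [0.4364, -0.8850, -0.1622]], R = [[4.5826, 0.4364, -4.3644], [0.0000, 1.3452, 1.4160], [0.0000, 0.0000, 5.1911]]

w_1 = (-1, 4, 2); ‖w_1‖ = 4.5826, so e_1 = (-0.2182, 0.8729, 0.4364).
e_1·w_2 = (-0.2182)·0 + 0.8729·1 + 0.4364·(-1) = 0.4364.
u_2 = w_2 − 0.4364·e_1 = (0.0952, 0.6190, -1.1905).
‖u_2‖ = 1.3452, so e_2 = (0.0708, 0.4602, -0.8850).
e_1·w_3 = (-0.2182)·(-4) + 0.8729·(-4) + 0.4364·(-4) = -4.3644; e_2·w_3 = 0.0708·(-4) + 0.4602·(-4) + (-0.8850)·(-4) = 1.4160.
u_3 = w_3 + 4.3644·e_1 − 1.4160·e_2 = (-5.0526, -0.8421, -0.8421).
‖u_3‖ = 5.1911, so e_3 = (-0.9733, -0.1622, -0.1622).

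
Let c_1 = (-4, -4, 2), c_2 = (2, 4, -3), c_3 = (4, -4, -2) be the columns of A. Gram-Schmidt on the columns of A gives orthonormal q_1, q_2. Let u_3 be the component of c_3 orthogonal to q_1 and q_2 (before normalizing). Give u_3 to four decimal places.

q_1 = c_1/‖c_1‖ = (-4, -4, 2)/6.0000 = (-0.6667, -0.6667, 0.3333).
r_{12} = q_1·c_2 = -5.0000.
u_2 = c_2 + 5.0000·q_1 = (-1.3333, 0.6667, -1.3333).
‖u_2‖ = 2.0000, so q_2 = (-0.6667, 0.3333, -0.6667).
r_{13} = q_1·c_3 = -0.6667; r_{23} = q_2·c_3 = -2.6667.
u_3 = c_3 + 0.6667·q_1 + 2.6667·q_2 = (1.7778, -3.5556, -3.5556).

u_3 = (1.7778, -3.5556, -3.5556)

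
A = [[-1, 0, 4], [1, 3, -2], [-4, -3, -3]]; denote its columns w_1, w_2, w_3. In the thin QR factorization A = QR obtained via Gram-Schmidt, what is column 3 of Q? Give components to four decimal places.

w_1 = (-1, 1, -4); ‖w_1‖ = 4.2426, so q_1 = (-0.2357, 0.2357, -0.9428).
q_1·w_2 = (-0.2357)·0 + 0.2357·3 + (-0.9428)·(-3) = 3.5355.
u_2 = w_2 − 3.5355·q_1 = (0.8333, 2.1667, 0.3333).
‖u_2‖ = 2.3452, so q_2 = (0.3553, 0.9239, 0.1421).
q_1·w_3 = (-0.2357)·4 + 0.2357·(-2) + (-0.9428)·(-3) = 1.4142; q_2·w_3 = 0.3553·4 + 0.9239·(-2) + 0.1421·(-3) = -0.8528.
u_3 = w_3 − 1.4142·q_1 + 0.8528·q_2 = (4.6364, -1.5455, -1.5455).
‖u_3‖ = 5.1257, so q_3 = (0.9045, -0.3015, -0.3015).

q_3 = (0.9045, -0.3015, -0.3015)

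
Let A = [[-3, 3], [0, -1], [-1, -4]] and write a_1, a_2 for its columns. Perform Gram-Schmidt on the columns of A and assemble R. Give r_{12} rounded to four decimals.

e_1 = a_1/‖a_1‖ = (-3, 0, -1)/3.1623 = (-0.9487, 0.0000, -0.3162).
r_{12} = e_1·a_2 = -1.5811.

r_{12} = -1.5811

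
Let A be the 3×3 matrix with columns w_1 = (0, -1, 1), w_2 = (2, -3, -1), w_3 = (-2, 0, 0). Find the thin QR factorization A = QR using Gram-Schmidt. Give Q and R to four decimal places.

w_1 = (0, -1, 1); ‖w_1‖ = 1.4142, so e_1 = (0.0000, -0.7071, 0.7071).
e_1·w_2 = 0.0000·2 + (-0.7071)·(-3) + 0.7071·(-1) = 1.4142.
u_2 = w_2 − 1.4142·e_1 = (2.0000, -2.0000, -2.0000).
‖u_2‖ = 3.4641, so e_2 = (0.5774, -0.5774, -0.5774).
e_1·w_3 = 0.0000·(-2) + (-0.7071)·0 + 0.7071·0 = 0.0000; e_2·w_3 = 0.5774·(-2) + (-0.5774)·0 + (-0.5774)·0 = -1.1547.
u_3 = w_3 + 0.0000·e_1 + 1.1547·e_2 = (-1.3333, -0.6667, -0.6667).
‖u_3‖ = 1.6330, so e_3 = (-0.8165, -0.4082, -0.4082).

Q = [[0.0000, 0.5774, -0.8165], [-0.7071, -0.5774, -0.4082], [0.7071, -0.5774, -0.4082]], R = [[1.4142, 1.4142, 0.0000], [0.0000, 3.4641, -1.1547], [0.0000, 0.0000, 1.6330]]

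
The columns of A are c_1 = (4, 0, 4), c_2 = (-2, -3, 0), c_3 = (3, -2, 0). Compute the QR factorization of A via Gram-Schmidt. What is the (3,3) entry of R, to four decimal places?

q_1 = c_1/‖c_1‖ = (4, 0, 4)/5.6569 = (0.7071, 0.0000, 0.7071).
r_{12} = q_1·c_2 = -1.4142.
u_2 = c_2 + 1.4142·q_1 = (-1.0000, -3.0000, 1.0000).
‖u_2‖ = 3.3166, so q_2 = (-0.3015, -0.9045, 0.3015).
r_{13} = q_1·c_3 = 2.1213; r_{23} = q_2·c_3 = 0.9045.
u_3 = c_3 − 2.1213·q_1 − 0.9045·q_2 = (1.7727, -1.1818, -1.7727).
r_{33} = ‖u_3‖ = 2.7716.

r_{33} = 2.7716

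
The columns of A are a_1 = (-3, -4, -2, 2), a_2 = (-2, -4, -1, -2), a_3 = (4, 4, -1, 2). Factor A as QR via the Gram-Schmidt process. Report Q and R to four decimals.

Q = [[-0.5222, -0.0507, 0.6458], [-0.6963, -0.4391, -0.1211], [-0.3482, 0.0591, -0.7534], [0.3482, -0.8951, -0.0269]], R = [[5.7446, 3.4816, -3.8297], [0.0000, 3.5887, -3.8082], [0.0000, 0.0000, 2.7983]]

a_1 = (-3, -4, -2, 2); ‖a_1‖ = 5.7446, so q_1 = (-0.5222, -0.6963, -0.3482, 0.3482).
q_1·a_2 = (-0.5222)·(-2) + (-0.6963)·(-4) + (-0.3482)·(-1) + 0.3482·(-2) = 3.4816.
u_2 = a_2 − 3.4816·q_1 = (-0.1818, -1.5758, 0.2121, -3.2121).
‖u_2‖ = 3.5887, so q_2 = (-0.0507, -0.4391, 0.0591, -0.8951).
q_1·a_3 = (-0.5222)·4 + (-0.6963)·4 + (-0.3482)·(-1) + 0.3482·2 = -3.8297; q_2·a_3 = (-0.0507)·4 + (-0.4391)·4 + 0.0591·(-1) + (-0.8951)·2 = -3.8082.
u_3 = a_3 + 3.8297·q_1 + 3.8082·q_2 = (1.8071, -0.3388, -2.1082, -0.0753).
‖u_3‖ = 2.7983, so q_3 = (0.6458, -0.1211, -0.7534, -0.0269).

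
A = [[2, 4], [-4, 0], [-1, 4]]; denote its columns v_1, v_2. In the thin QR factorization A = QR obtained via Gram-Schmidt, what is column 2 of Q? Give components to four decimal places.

e_2 = (0.6475, 0.1363, 0.7498)

e_1 = v_1/‖v_1‖ = (2, -4, -1)/4.5826 = (0.4364, -0.8729, -0.2182).
r_{12} = e_1·v_2 = 0.8729.
u_2 = v_2 − 0.8729·e_1 = (3.6190, 0.7619, 4.1905).
‖u_2‖ = 5.5891, so e_2 = (0.6475, 0.1363, 0.7498).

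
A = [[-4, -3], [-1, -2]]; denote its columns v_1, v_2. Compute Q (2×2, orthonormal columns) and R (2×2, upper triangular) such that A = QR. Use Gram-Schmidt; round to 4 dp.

Q = [[-0.9701, 0.2425], [-0.2425, -0.9701]], R = [[4.1231, 3.3955], [0.0000, 1.2127]]

v_1 = (-4, -1); ‖v_1‖ = 4.1231, so e_1 = (-0.9701, -0.2425).
e_1·v_2 = (-0.9701)·(-3) + (-0.2425)·(-2) = 3.3955.
u_2 = v_2 − 3.3955·e_1 = (0.2941, -1.1765).
‖u_2‖ = 1.2127, so e_2 = (0.2425, -0.9701).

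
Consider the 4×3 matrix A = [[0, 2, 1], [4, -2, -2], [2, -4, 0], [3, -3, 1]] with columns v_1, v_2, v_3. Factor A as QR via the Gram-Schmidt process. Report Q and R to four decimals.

Q = [[0.0000, 0.5911, 0.5503], [0.7428, 0.4280, -0.5125], [0.3714, -0.6726, 0.0378], [0.5571, -0.1223, 0.6581]], R = [[5.3852, -4.6424, -0.9285], [0.0000, 3.3835, -0.3873], [0.0000, 0.0000, 2.2334]]

q_1 = v_1/‖v_1‖ = (0, 4, 2, 3)/5.3852 = (0.0000, 0.7428, 0.3714, 0.5571).
r_{12} = q_1·v_2 = -4.6424.
u_2 = v_2 + 4.6424·q_1 = (2.0000, 1.4483, -2.2759, -0.4138).
‖u_2‖ = 3.3835, so q_2 = (0.5911, 0.4280, -0.6726, -0.1223).
r_{13} = q_1·v_3 = -0.9285; r_{23} = q_2·v_3 = -0.3873.
u_3 = v_3 + 0.9285·q_1 + 0.3873·q_2 = (1.2289, -1.1446, 0.0843, 1.4699).
‖u_3‖ = 2.2334, so q_3 = (0.5503, -0.5125, 0.0378, 0.6581).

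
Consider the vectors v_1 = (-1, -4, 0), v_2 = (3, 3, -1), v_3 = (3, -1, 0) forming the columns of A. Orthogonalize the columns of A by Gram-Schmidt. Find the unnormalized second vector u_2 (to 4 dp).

v_1 = (-1, -4, 0); ‖v_1‖ = 4.1231, so q_1 = (-0.2425, -0.9701, 0.0000).
q_1·v_2 = (-0.2425)·3 + (-0.9701)·3 + 0.0000·(-1) = -3.6380.
u_2 = v_2 + 3.6380·q_1 = (2.1176, -0.5294, -1.0000).

u_2 = (2.1176, -0.5294, -1.0000)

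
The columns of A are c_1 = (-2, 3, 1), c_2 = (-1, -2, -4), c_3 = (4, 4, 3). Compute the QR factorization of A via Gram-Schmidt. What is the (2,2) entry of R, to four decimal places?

q_1 = c_1/‖c_1‖ = (-2, 3, 1)/3.7417 = (-0.5345, 0.8018, 0.2673).
r_{12} = q_1·c_2 = -2.1381.
u_2 = c_2 + 2.1381·q_1 = (-2.1429, -0.2857, -3.4286).
r_{22} = ‖u_2‖ = 4.0532.

r_{22} = 4.0532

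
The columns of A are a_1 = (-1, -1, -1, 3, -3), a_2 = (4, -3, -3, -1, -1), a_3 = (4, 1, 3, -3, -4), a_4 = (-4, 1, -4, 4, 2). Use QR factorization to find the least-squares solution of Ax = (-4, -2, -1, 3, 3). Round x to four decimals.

x = (0.4904, -0.2278, -1.4374, -0.7716)

a_1 = (-1, -1, -1, 3, -3); ‖a_1‖ = 4.5826, so e_1 = (-0.2182, -0.2182, -0.2182, 0.6547, -0.6547).
e_1·a_2 = (-0.2182)·4 + (-0.2182)·(-3) + (-0.2182)·(-3) + 0.6547·(-1) + (-0.6547)·(-1) = 0.4364.
u_2 = a_2 − 0.4364·e_1 = (4.0952, -2.9048, -2.9048, -1.2857, -0.7143).
‖u_2‖ = 5.9841, so e_2 = (0.6844, -0.4854, -0.4854, -0.2149, -0.1194).
e_1·a_3 = (-0.2182)·4 + (-0.2182)·1 + (-0.2182)·3 + 0.6547·(-3) + (-0.6547)·(-4) = -1.0911; e_2·a_3 = 0.6844·4 + (-0.4854)·1 + (-0.4854)·3 + (-0.2149)·(-3) + (-0.1194)·(-4) = 1.9178.
u_3 = a_3 + 1.0911·e_1 − 1.9178·e_2 = (2.4495, 1.6928, 3.6928, -1.8737, -4.4854).
‖u_3‖ = 6.7920, so e_3 = (0.3606, 0.2492, 0.5437, -0.2759, -0.6604).
e_1·a_4 = (-0.2182)·(-4) + (-0.2182)·1 + (-0.2182)·(-4) + 0.6547·4 + (-0.6547)·2 = 2.8368; e_2·a_4 = 0.6844·(-4) + (-0.4854)·1 + (-0.4854)·(-4) + (-0.2149)·4 + (-0.1194)·2 = -2.3793; e_3·a_4 = 0.3606·(-4) + 0.2492·1 + 0.5437·(-4) + (-0.2759)·4 + (-0.6604)·2 = -5.7923.
u_4 = a_4 − 2.8368·e_1 + 2.3793·e_2 + 5.7923·e_3 = (0.3363, 1.9078, -1.3866, 0.0338, -0.2521).
‖u_4‖ = 2.3958, so e_4 = (0.1404, 0.7963, -0.5788, 0.0141, -0.1052).
Qᵀb = (1.5275, -2.2838, -5.2935, -1.8486).
Back-substitute: x_4 = -1.8486/2.3958 = -0.7716.
x_3 = (-5.2935 + 5.7923·(-0.7716))/6.7920 = -1.4374.
x_2 = (-2.2838 − 1.9178·(-1.4374) + 2.3793·(-0.7716))/5.9841 = -0.2278.
x_1 = (1.5275 − 0.4364·(-0.2278) + 1.0911·(-1.4374) − 2.8368·(-0.7716))/4.5826 = 0.4904.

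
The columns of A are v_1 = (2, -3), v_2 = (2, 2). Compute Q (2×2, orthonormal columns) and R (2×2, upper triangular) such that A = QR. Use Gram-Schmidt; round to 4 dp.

Q = [[0.5547, 0.8321], [-0.8321, 0.5547]], R = [[3.6056, -0.5547], [0.0000, 2.7735]]

v_1 = (2, -3); ‖v_1‖ = 3.6056, so e_1 = (0.5547, -0.8321).
e_1·v_2 = 0.5547·2 + (-0.8321)·2 = -0.5547.
u_2 = v_2 + 0.5547·e_1 = (2.3077, 1.5385).
‖u_2‖ = 2.7735, so e_2 = (0.8321, 0.5547).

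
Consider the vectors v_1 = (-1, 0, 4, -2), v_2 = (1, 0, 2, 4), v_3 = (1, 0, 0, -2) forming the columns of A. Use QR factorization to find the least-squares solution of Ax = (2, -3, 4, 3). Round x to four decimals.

x = (0.3125, 1.3750, 0.9375)

e_1 = v_1/‖v_1‖ = (-1, 0, 4, -2)/4.5826 = (-0.2182, 0.0000, 0.8729, -0.4364).
r_{12} = e_1·v_2 = -0.2182.
u_2 = v_2 + 0.2182·e_1 = (0.9524, 0.0000, 2.1905, 3.9048).
‖u_2‖ = 4.5774, so e_2 = (0.2081, 0.0000, 0.4785, 0.8531).
r_{13} = e_1·v_3 = 0.6547; r_{23} = e_2·v_3 = -1.4981.
u_3 = v_3 − 0.6547·e_1 + 1.4981·e_2 = (1.4545, 0.0000, 0.1455, -0.4364).
‖u_3‖ = 1.5255, so e_3 = (0.9535, 0.0000, 0.0953, -0.2860).
Qᵀb = (1.7457, 4.8895, 1.4302).
Back-substitute: x_3 = 1.4302/1.5255 = 0.9375.
x_2 = (4.8895 + 1.4981·0.9375)/4.5774 = 1.3750.
x_1 = (1.7457 + 0.2182·1.3750 − 0.6547·0.9375)/4.5826 = 0.3125.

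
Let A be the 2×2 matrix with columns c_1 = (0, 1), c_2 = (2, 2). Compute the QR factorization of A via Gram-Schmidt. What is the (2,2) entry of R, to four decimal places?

c_1 = (0, 1); ‖c_1‖ = 1.0000, so e_1 = (0.0000, 1.0000).
e_1·c_2 = 0.0000·2 + 1.0000·2 = 2.0000.
u_2 = c_2 − 2.0000·e_1 = (2.0000, 0.0000).
r_{22} = ‖u_2‖ = 2.0000.

r_{22} = 2.0000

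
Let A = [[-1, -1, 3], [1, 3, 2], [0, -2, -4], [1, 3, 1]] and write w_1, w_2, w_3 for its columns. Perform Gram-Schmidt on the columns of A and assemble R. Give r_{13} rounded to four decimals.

r_{13} = 0.0000

q_1 = w_1/‖w_1‖ = (-1, 1, 0, 1)/1.7321 = (-0.5774, 0.5774, 0.0000, 0.5774).
r_{13} = q_1·w_3 = 0.0000.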